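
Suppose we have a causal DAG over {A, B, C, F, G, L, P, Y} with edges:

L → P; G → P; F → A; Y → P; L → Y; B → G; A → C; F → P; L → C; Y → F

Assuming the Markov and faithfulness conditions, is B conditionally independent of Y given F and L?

There are 5 undirected paths between B and Y; checking each against the conditioning set {F, L}:
Path 1: B → G → P ← Y
  P is a collider here and neither P nor any of its descendants is conditioned on, so the collider stays closed — the path is blocked at P.
Path 2: B → G → P ← F → A → C ← L → Y
  P is a collider here and neither P nor any of its descendants is conditioned on, so the collider stays closed — the path is blocked at P.
Path 3: B → G → P ← F ← Y
  P is a collider here and neither P nor any of its descendants is conditioned on, so the collider stays closed — the path is blocked at P.
Path 4: B → G → P ← L → C ← A ← F ← Y
  P is a collider here and neither P nor any of its descendants is conditioned on, so the collider stays closed — the path is blocked at P.
Path 5: B → G → P ← L → Y
  P is a collider here and neither P nor any of its descendants is conditioned on, so the collider stays closed — the path is blocked at P.
Since every path is blocked, d-separation holds.

Yes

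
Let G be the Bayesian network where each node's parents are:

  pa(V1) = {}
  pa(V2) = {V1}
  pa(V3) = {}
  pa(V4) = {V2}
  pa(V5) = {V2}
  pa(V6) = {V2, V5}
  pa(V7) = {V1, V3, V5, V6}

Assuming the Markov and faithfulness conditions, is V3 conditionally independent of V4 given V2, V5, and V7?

There are 5 undirected paths between V3 and V4; checking each against the conditioning set {V2, V5, V7}:
Path 1: V3 → V7 ← V6 ← V2 → V4
  V2 is a fork here and V2 is conditioned on, so the path is blocked at V2.
Path 2: V3 → V7 ← V6 ← V5 ← V2 → V4
  V5 is a chain here and V5 is conditioned on, so the path is blocked at V5.
Path 3: V3 → V7 ← V1 → V2 → V4
  V2 is a chain here and V2 is conditioned on, so the path is blocked at V2.
Path 4: V3 → V7 ← V5 ← V2 → V4
  V5 is a chain here and V5 is conditioned on, so the path is blocked at V5.
Path 5: V3 → V7 ← V5 → V6 ← V2 → V4
  V5 is a fork here and V5 is conditioned on, so the path is blocked at V5.
Every path is blocked, so V3 and V4 are d-separated given {V2, V5, V7}.

Yes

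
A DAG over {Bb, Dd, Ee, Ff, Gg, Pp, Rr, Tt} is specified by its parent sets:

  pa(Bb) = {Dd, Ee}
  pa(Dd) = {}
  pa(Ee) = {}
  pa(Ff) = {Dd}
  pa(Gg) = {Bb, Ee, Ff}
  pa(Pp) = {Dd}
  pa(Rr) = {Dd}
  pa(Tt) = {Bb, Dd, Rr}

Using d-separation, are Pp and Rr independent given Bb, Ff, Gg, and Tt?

No

We examine all 5 paths between Pp and Rr:
Path 1: Pp ← Dd → Ff → Gg ← Bb → Tt ← Rr
  Ff is a chain here and Ff is conditioned on, so the path is blocked at Ff.
Path 2: Pp ← Dd → Ff → Gg ← Ee → Bb → Tt ← Rr
  Ff is a chain here and Ff is conditioned on, so the path is blocked at Ff.
Path 3: Pp ← Dd → Tt ← Rr
  Dd is a fork and Dd is not conditioned on; Tt is a collider and Tt is conditioned on, which opens it — no node blocks this path, so it is active.
Path 4: Pp ← Dd → Bb → Tt ← Rr
  Bb is a chain here and Bb is conditioned on, so the path is blocked at Bb.
Path 5: Pp ← Dd → Rr
  Dd is a fork and Dd is not conditioned on — no node blocks this path, so it is active.
Because an active path exists, Pp and Rr are not d-separated.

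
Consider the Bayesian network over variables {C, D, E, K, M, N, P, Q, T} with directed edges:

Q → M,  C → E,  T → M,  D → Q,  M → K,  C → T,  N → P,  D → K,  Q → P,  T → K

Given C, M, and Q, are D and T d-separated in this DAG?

There are 4 undirected paths between D and T; checking each against the conditioning set {C, M, Q}:
Path 1: D → K ← M ← T
  K is a collider here and neither K nor any of its descendants is conditioned on, so the collider stays closed — the path is blocked at K.
Path 2: D → K ← T
  K is a collider here and neither K nor any of its descendants is conditioned on, so the collider stays closed — the path is blocked at K.
Path 3: D → Q → M ← T
  Q is a chain here and Q is conditioned on, so the path is blocked at Q.
Path 4: D → Q → M → K ← T
  Q is a chain here and Q is conditioned on, so the path is blocked at Q.
Since every path is blocked, d-separation holds.

Yes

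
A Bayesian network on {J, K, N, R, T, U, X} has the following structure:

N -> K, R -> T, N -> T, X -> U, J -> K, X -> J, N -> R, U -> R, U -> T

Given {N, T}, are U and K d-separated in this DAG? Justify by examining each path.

No — U and K are not d-separated given {N, T}.

There are 5 undirected paths between U and K; checking each against the conditioning set {N, T}:
  1. U ← X → J → K — X:fork[open]; J:chain[open] ⇒ active
  2. U → R ← N → K — R:collider[open]; N:fork[blocks] ⇒ blocked
  3. U → R → T ← N → K — R:chain[open]; T:collider[open]; N:fork[blocks] ⇒ blocked
  4. U → T ← R ← N → K — T:collider[open]; R:chain[open]; N:fork[blocks] ⇒ blocked
  5. U → T ← N → K — T:collider[open]; N:fork[blocks] ⇒ blocked
Because an active path exists, U and K are not d-separated.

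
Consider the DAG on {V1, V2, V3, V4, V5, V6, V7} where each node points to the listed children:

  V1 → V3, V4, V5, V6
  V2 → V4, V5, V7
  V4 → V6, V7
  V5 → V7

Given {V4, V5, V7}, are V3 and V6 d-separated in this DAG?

No

6 paths connect V3 and V6; each must be blocked for d-separation to hold:
Path 1: V3 ← V1 → V4 → V6
  V4 is a chain here and V4 is conditioned on, so the path is blocked at V4.
Path 2: V3 ← V1 → V5 → V7 ← V4 → V6
  V5 is a chain here and V5 is conditioned on, so the path is blocked at V5.
Path 3: V3 ← V1 → V5 → V7 ← V2 → V4 → V6
  V5 is a chain here and V5 is conditioned on, so the path is blocked at V5.
Path 4: V3 ← V1 → V5 ← V2 → V4 → V6
  V4 is a chain here and V4 is conditioned on, so the path is blocked at V4.
Path 5: V3 ← V1 → V5 ← V2 → V7 ← V4 → V6
  V4 is a fork here and V4 is conditioned on, so the path is blocked at V4.
Path 6: V3 ← V1 → V6
  V1 is a fork and V1 is not conditioned on — no node blocks this path, so it is active.
Since the path V3 ← V1 → V6 is active, V3 and V6 are not d-separated given {V4, V5, V7}.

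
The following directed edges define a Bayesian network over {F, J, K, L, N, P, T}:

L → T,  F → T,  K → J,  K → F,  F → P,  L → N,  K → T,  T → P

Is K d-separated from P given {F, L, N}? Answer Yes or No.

We examine all 4 paths between K and P:
  1. K → F → T → P — F:chain[blocks]; T:chain[open] ⇒ blocked
  2. K → F → P — F:chain[blocks] ⇒ blocked
  3. K → T ← F → P — T:collider[blocks]; F:fork[blocks] ⇒ blocked
  4. K → T → P — T:chain[open] ⇒ active
At least one path is unblocked, so d-separation fails.

No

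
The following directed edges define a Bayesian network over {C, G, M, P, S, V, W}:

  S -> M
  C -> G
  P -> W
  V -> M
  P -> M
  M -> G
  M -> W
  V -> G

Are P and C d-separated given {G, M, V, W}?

Enumerating the 4 paths from P to C and testing each for blocking by {G, M, V, W}:
Path 1: P → M → G ← C
  M is a chain here and M is conditioned on, so the path is blocked at M.
Path 2: P → M ← V → G ← C
  V is a fork here and V is conditioned on, so the path is blocked at V.
Path 3: P → W ← M → G ← C
  M is a fork here and M is conditioned on, so the path is blocked at M.
Path 4: P → W ← M ← V → G ← C
  M is a chain here and M is conditioned on, so the path is blocked at M.
Since every path is blocked, d-separation holds.

Yes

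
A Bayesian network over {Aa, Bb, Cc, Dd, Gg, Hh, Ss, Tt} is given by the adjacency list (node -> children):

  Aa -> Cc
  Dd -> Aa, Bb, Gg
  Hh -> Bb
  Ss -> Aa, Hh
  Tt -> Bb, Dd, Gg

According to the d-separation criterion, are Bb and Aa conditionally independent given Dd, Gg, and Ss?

4 paths connect Bb and Aa; each must be blocked for d-separation to hold:
  1. Bb ← Dd → Aa — Dd:fork[blocks] ⇒ blocked
  2. Bb ← Tt → Dd → Aa — Tt:fork[open]; Dd:chain[blocks] ⇒ blocked
  3. Bb ← Tt → Gg ← Dd → Aa — Tt:fork[open]; Gg:collider[open]; Dd:fork[blocks] ⇒ blocked
  4. Bb ← Hh ← Ss → Aa — Hh:chain[open]; Ss:fork[blocks] ⇒ blocked
Since every path is blocked, d-separation holds.

Yes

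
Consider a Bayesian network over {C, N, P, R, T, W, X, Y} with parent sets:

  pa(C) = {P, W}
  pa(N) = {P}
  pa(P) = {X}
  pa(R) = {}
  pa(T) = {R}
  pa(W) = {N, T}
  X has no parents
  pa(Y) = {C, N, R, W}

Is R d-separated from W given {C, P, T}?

Yes

There are 6 undirected paths between R and W; checking each against the conditioning set {C, P, T}:
Path 1: R → T → W
  T is a chain here and T is conditioned on, so the path is blocked at T.
Path 2: R → Y ← C ← P → N → W
  Y is a collider here and neither Y nor any of its descendants is conditioned on, so the collider stays closed — the path is blocked at Y.
Path 3: R → Y ← C ← W
  Y is a collider here and neither Y nor any of its descendants is conditioned on, so the collider stays closed — the path is blocked at Y.
Path 4: R → Y ← N ← P → C ← W
  Y is a collider here and neither Y nor any of its descendants is conditioned on, so the collider stays closed — the path is blocked at Y.
Path 5: R → Y ← N → W
  Y is a collider here and neither Y nor any of its descendants is conditioned on, so the collider stays closed — the path is blocked at Y.
Path 6: R → Y ← W
  Y is a collider here and neither Y nor any of its descendants is conditioned on, so the collider stays closed — the path is blocked at Y.
Every path is blocked, so R and W are d-separated given {C, P, T}.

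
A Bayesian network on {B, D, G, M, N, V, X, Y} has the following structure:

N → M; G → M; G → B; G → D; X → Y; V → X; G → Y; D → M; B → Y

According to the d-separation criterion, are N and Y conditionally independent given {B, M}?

Enumerating the 4 paths from N to Y and testing each for blocking by {B, M}:
Path 1: N → M ← G → Y
  M is a collider and M is conditioned on, which opens it; G is a fork and G is not conditioned on — no node blocks this path, so it is active.
Path 2: N → M ← G → B → Y
  B is a chain here and B is conditioned on, so the path is blocked at B.
Path 3: N → M ← D ← G → Y
  M is a collider and M is conditioned on, which opens it; D is a chain and D is not conditioned on; G is a fork and G is not conditioned on — no node blocks this path, so it is active.
Path 4: N → M ← D ← G → B → Y
  B is a chain here and B is conditioned on, so the path is blocked at B.
At least one path is unblocked, so d-separation fails.

No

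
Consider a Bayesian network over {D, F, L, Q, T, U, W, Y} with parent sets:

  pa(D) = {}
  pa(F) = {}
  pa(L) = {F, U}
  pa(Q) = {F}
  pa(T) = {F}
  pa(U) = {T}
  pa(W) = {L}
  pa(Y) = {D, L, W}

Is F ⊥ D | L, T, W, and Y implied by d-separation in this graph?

Yes

4 paths connect F and D; each must be blocked for d-separation to hold:
Path 1: F → L → Y ← D
  L is a chain here and L is conditioned on, so the path is blocked at L.
Path 2: F → L → W → Y ← D
  L is a chain here and L is conditioned on, so the path is blocked at L.
Path 3: F → T → U → L → Y ← D
  T is a chain here and T is conditioned on, so the path is blocked at T.
Path 4: F → T → U → L → W → Y ← D
  T is a chain here and T is conditioned on, so the path is blocked at T.
All paths are blocked; F ⊥ D | {L, T, W, Y} holds.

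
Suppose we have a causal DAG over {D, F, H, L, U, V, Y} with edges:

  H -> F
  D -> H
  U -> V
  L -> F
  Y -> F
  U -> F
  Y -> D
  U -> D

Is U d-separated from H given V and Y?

Enumerating the 4 paths from U to H and testing each for blocking by {V, Y}:
Path 1: U → F ← H
  F is a collider here and neither F nor any of its descendants is conditioned on, so the collider stays closed — the path is blocked at F.
Path 2: U → F ← Y → D → H
  F is a collider here and neither F nor any of its descendants is conditioned on, so the collider stays closed — the path is blocked at F.
Path 3: U → D → H
  D is a chain and D is not conditioned on — no node blocks this path, so it is active.
Path 4: U → D ← Y → F ← H
  D is a collider here and neither D nor any of its descendants is conditioned on, so the collider stays closed — the path is blocked at D.
At least one path is unblocked, so d-separation fails.

No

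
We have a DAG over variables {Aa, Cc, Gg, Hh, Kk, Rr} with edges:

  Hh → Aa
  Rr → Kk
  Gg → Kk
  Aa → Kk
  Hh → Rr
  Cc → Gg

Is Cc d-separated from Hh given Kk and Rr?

No

2 paths connect Cc and Hh; each must be blocked for d-separation to hold:
  1. Cc → Gg → Kk ← Aa ← Hh — Gg:chain[open]; Kk:collider[open]; Aa:chain[open] ⇒ active
  2. Cc → Gg → Kk ← Rr ← Hh — Gg:chain[open]; Kk:collider[open]; Rr:chain[blocks] ⇒ blocked
Since the path Cc → Gg → Kk ← Aa ← Hh is active, Cc and Hh are not d-separated given {Kk, Rr}.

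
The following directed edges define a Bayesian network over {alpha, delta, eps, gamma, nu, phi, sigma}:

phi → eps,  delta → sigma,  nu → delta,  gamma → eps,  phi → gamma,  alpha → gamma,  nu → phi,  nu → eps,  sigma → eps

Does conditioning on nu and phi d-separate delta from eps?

Enumerating the 4 paths from delta to eps and testing each for blocking by {nu, phi}:
Path 1: delta → sigma → eps
  sigma is a chain and sigma is not conditioned on — no node blocks this path, so it is active.
Path 2: delta ← nu → eps
  nu is a fork here and nu is conditioned on, so the path is blocked at nu.
Path 3: delta ← nu → phi → gamma → eps
  nu is a fork here and nu is conditioned on, so the path is blocked at nu.
Path 4: delta ← nu → phi → eps
  nu is a fork here and nu is conditioned on, so the path is blocked at nu.
At least one path is unblocked, so d-separation fails.

No — delta and eps are not d-separated given {nu, phi}.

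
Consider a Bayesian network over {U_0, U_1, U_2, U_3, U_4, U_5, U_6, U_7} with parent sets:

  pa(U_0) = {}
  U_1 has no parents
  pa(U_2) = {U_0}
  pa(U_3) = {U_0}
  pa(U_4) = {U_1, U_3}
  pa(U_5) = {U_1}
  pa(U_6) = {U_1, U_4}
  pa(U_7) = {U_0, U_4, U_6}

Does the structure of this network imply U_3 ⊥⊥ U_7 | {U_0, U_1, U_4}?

Yes

We examine all 4 paths between U_3 and U_7:
  1. U_3 ← U_0 → U_7 — U_0:fork[blocks] ⇒ blocked
  2. U_3 → U_4 ← U_1 → U_6 → U_7 — U_4:collider[open]; U_1:fork[blocks]; U_6:chain[open] ⇒ blocked
  3. U_3 → U_4 → U_6 → U_7 — U_4:chain[blocks]; U_6:chain[open] ⇒ blocked
  4. U_3 → U_4 → U_7 — U_4:chain[blocks] ⇒ blocked
Every path is blocked, so U_3 and U_7 are d-separated given {U_0, U_1, U_4}.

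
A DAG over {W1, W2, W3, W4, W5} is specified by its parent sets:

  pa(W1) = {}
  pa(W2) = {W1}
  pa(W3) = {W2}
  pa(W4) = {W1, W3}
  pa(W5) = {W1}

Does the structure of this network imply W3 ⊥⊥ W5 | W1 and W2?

2 paths connect W3 and W5; each must be blocked for d-separation to hold:
Path 1: W3 ← W2 ← W1 → W5
  W2 is a chain here and W2 is conditioned on, so the path is blocked at W2.
Path 2: W3 → W4 ← W1 → W5
  W4 is a collider here and neither W4 nor any of its descendants is conditioned on, so the collider stays closed — the path is blocked at W4.
All paths are blocked; W3 ⊥ W5 | {W1, W2} holds.

Yes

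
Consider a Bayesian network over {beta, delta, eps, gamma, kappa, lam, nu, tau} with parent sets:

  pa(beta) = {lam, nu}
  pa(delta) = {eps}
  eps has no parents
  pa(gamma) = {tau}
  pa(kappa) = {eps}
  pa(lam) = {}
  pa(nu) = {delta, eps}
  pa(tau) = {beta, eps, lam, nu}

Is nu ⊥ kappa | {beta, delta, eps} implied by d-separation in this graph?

Yes

We examine all 5 paths between nu and kappa:
Path 1: nu ← eps → kappa
  eps is a fork here and eps is conditioned on, so the path is blocked at eps.
Path 2: nu → beta ← lam → tau ← eps → kappa
  tau is a collider here and neither tau nor any of its descendants is conditioned on, so the collider stays closed — the path is blocked at tau.
Path 3: nu → beta → tau ← eps → kappa
  beta is a chain here and beta is conditioned on, so the path is blocked at beta.
Path 4: nu ← delta ← eps → kappa
  delta is a chain here and delta is conditioned on, so the path is blocked at delta.
Path 5: nu → tau ← eps → kappa
  tau is a collider here and neither tau nor any of its descendants is conditioned on, so the collider stays closed — the path is blocked at tau.
All paths are blocked; nu ⊥ kappa | {beta, delta, eps} holds.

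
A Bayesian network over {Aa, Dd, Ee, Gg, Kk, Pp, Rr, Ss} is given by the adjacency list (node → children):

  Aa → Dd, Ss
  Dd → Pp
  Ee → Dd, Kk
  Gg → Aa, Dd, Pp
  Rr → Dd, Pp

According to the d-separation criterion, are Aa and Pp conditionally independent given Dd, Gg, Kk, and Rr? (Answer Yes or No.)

We examine all 6 paths between Aa and Pp:
Path 1: Aa ← Gg → Pp
  Gg is a fork here and Gg is conditioned on, so the path is blocked at Gg.
Path 2: Aa ← Gg → Dd → Pp
  Gg is a fork here and Gg is conditioned on, so the path is blocked at Gg.
Path 3: Aa ← Gg → Dd ← Rr → Pp
  Gg is a fork here and Gg is conditioned on, so the path is blocked at Gg.
Path 4: Aa → Dd ← Gg → Pp
  Gg is a fork here and Gg is conditioned on, so the path is blocked at Gg.
Path 5: Aa → Dd → Pp
  Dd is a chain here and Dd is conditioned on, so the path is blocked at Dd.
Path 6: Aa → Dd ← Rr → Pp
  Rr is a fork here and Rr is conditioned on, so the path is blocked at Rr.
Every path is blocked, so Aa and Pp are d-separated given {Dd, Gg, Kk, Rr}.

Yes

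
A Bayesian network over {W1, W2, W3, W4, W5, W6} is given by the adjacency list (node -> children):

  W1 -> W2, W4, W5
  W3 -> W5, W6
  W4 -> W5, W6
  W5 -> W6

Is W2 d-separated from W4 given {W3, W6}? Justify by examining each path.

No — W2 and W4 are not d-separated given {W3, W6}.

There are 4 undirected paths between W2 and W4; checking each against the conditioning set {W3, W6}:
  1. W2 ← W1 → W4 — W1:fork[open] ⇒ active
  2. W2 ← W1 → W5 → W6 ← W4 — W1:fork[open]; W5:chain[open]; W6:collider[open] ⇒ active
  3. W2 ← W1 → W5 ← W3 → W6 ← W4 — W1:fork[open]; W5:collider[open]; W3:fork[blocks]; W6:collider[open] ⇒ blocked
  4. W2 ← W1 → W5 ← W4 — W1:fork[open]; W5:collider[open] ⇒ active
Because an active path exists, W2 and W4 are not d-separated.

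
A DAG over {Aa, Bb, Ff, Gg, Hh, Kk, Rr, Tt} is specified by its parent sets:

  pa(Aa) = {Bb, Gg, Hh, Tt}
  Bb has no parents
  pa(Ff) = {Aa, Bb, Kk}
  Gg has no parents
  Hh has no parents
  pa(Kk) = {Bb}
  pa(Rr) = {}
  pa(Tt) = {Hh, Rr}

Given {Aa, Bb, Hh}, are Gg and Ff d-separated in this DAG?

3 paths connect Gg and Ff; each must be blocked for d-separation to hold:
  1. Gg → Aa ← Bb → Kk → Ff — Aa:collider[open]; Bb:fork[blocks]; Kk:chain[open] ⇒ blocked
  2. Gg → Aa ← Bb → Ff — Aa:collider[open]; Bb:fork[blocks] ⇒ blocked
  3. Gg → Aa → Ff — Aa:chain[blocks] ⇒ blocked
Since every path is blocked, d-separation holds.

Yes — Gg and Ff are d-separated given {Aa, Bb, Hh}.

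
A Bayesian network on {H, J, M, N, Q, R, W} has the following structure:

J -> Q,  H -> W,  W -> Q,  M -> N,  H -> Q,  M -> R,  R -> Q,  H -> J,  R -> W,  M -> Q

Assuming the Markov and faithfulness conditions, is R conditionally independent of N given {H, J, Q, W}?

There are 5 undirected paths between R and N; checking each against the conditioning set {H, J, Q, W}:
Path 1: R → W ← H → J → Q ← M → N
  H is a fork here and H is conditioned on, so the path is blocked at H.
Path 2: R → W ← H → Q ← M → N
  H is a fork here and H is conditioned on, so the path is blocked at H.
Path 3: R → W → Q ← M → N
  W is a chain here and W is conditioned on, so the path is blocked at W.
Path 4: R → Q ← M → N
  Q is a collider and Q is conditioned on, which opens it; M is a fork and M is not conditioned on — no node blocks this path, so it is active.
Path 5: R ← M → N
  M is a fork and M is not conditioned on — no node blocks this path, so it is active.
Since the path R → Q ← M → N is active, R and N are not d-separated given {H, J, Q, W}.

No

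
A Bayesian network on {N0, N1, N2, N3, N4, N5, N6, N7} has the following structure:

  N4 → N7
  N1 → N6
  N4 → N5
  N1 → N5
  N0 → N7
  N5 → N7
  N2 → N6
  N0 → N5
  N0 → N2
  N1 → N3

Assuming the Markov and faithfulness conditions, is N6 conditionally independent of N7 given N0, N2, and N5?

6 paths connect N6 and N7; each must be blocked for d-separation to hold:
Path 1: N6 ← N2 ← N0 → N7
  N2 is a chain here and N2 is conditioned on, so the path is blocked at N2.
Path 2: N6 ← N2 ← N0 → N5 → N7
  N2 is a chain here and N2 is conditioned on, so the path is blocked at N2.
Path 3: N6 ← N2 ← N0 → N5 ← N4 → N7
  N2 is a chain here and N2 is conditioned on, so the path is blocked at N2.
Path 4: N6 ← N1 → N5 ← N0 → N7
  N0 is a fork here and N0 is conditioned on, so the path is blocked at N0.
Path 5: N6 ← N1 → N5 → N7
  N5 is a chain here and N5 is conditioned on, so the path is blocked at N5.
Path 6: N6 ← N1 → N5 ← N4 → N7
  N1 is a fork and N1 is not conditioned on; N5 is a collider and N5 is conditioned on, which opens it; N4 is a fork and N4 is not conditioned on — no node blocks this path, so it is active.
Since the path N6 ← N1 → N5 ← N4 → N7 is active, N6 and N7 are not d-separated given {N0, N2, N5}.

No — N6 and N7 are not d-separated given {N0, N2, N5}.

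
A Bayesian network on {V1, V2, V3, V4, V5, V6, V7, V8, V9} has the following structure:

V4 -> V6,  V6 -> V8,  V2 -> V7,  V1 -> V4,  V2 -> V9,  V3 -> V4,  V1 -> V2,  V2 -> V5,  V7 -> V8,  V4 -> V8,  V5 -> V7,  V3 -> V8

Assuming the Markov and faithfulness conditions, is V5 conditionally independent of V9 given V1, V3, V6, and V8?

Enumerating the 5 paths from V5 to V9 and testing each for blocking by {V1, V3, V6, V8}:
  1. V5 → V7 → V8 ← V6 ← V4 ← V1 → V2 → V9 — V7:chain[open]; V8:collider[open]; V6:chain[blocks]; V4:chain[open]; V1:fork[blocks]; V2:chain[open] ⇒ blocked
  2. V5 → V7 → V8 ← V4 ← V1 → V2 → V9 — V7:chain[open]; V8:collider[open]; V4:chain[open]; V1:fork[blocks]; V2:chain[open] ⇒ blocked
  3. V5 → V7 → V8 ← V3 → V4 ← V1 → V2 → V9 — V7:chain[open]; V8:collider[open]; V3:fork[blocks]; V4:collider[open]; V1:fork[blocks]; V2:chain[open] ⇒ blocked
  4. V5 → V7 ← V2 → V9 — V7:collider[open]; V2:fork[open] ⇒ active
  5. V5 ← V2 → V9 — V2:fork[open] ⇒ active
Because an active path exists, V5 and V9 are not d-separated.

No — V5 and V9 are not d-separated given {V1, V3, V6, V8}.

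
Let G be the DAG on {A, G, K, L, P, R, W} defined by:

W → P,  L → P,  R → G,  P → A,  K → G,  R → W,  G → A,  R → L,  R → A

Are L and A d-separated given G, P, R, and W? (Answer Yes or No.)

Yes

6 paths connect L and A; each must be blocked for d-separation to hold:
Path 1: L ← R → W → P → A
  R is a fork here and R is conditioned on, so the path is blocked at R.
Path 2: L ← R → A
  R is a fork here and R is conditioned on, so the path is blocked at R.
Path 3: L ← R → G → A
  R is a fork here and R is conditioned on, so the path is blocked at R.
Path 4: L → P ← W ← R → A
  W is a chain here and W is conditioned on, so the path is blocked at W.
Path 5: L → P ← W ← R → G → A
  W is a chain here and W is conditioned on, so the path is blocked at W.
Path 6: L → P → A
  P is a chain here and P is conditioned on, so the path is blocked at P.
Every path is blocked, so L and A are d-separated given {G, P, R, W}.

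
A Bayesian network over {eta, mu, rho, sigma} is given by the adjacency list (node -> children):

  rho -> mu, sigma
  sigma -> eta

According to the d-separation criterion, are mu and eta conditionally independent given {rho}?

Yes

The only undirected path from mu to eta is:
  1. mu ← rho → sigma → eta — rho:fork[blocks]; sigma:chain[open] ⇒ blocked
Every path is blocked, so mu and eta are d-separated given {rho}.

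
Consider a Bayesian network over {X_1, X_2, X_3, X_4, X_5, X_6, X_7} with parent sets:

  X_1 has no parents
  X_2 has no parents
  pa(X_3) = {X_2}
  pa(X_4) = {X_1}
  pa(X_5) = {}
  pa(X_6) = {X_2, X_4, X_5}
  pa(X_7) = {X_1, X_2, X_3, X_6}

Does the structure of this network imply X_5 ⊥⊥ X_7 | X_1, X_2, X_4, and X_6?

Yes — X_5 and X_7 are d-separated given {X_1, X_2, X_4, X_6}.

Enumerating the 4 paths from X_5 to X_7 and testing each for blocking by {X_1, X_2, X_4, X_6}:
  1. X_5 → X_6 ← X_2 → X_3 → X_7 — X_6:collider[open]; X_2:fork[blocks]; X_3:chain[open] ⇒ blocked
  2. X_5 → X_6 ← X_2 → X_7 — X_6:collider[open]; X_2:fork[blocks] ⇒ blocked
  3. X_5 → X_6 ← X_4 ← X_1 → X_7 — X_6:collider[open]; X_4:chain[blocks]; X_1:fork[blocks] ⇒ blocked
  4. X_5 → X_6 → X_7 — X_6:chain[blocks] ⇒ blocked
Every path is blocked, so X_5 and X_7 are d-separated given {X_1, X_2, X_4, X_6}.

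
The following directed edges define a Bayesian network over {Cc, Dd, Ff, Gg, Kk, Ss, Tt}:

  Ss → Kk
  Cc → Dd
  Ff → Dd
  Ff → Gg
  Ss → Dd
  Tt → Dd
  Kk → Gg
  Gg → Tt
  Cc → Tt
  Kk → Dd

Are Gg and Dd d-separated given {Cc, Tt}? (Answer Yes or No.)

No — Gg and Dd are not d-separated given {Cc, Tt}.

We examine all 5 paths between Gg and Dd:
Path 1: Gg → Tt ← Cc → Dd
  Cc is a fork here and Cc is conditioned on, so the path is blocked at Cc.
Path 2: Gg → Tt → Dd
  Tt is a chain here and Tt is conditioned on, so the path is blocked at Tt.
Path 3: Gg ← Kk → Dd
  Kk is a fork and Kk is not conditioned on — no node blocks this path, so it is active.
Path 4: Gg ← Kk ← Ss → Dd
  Kk is a chain and Kk is not conditioned on; Ss is a fork and Ss is not conditioned on — no node blocks this path, so it is active.
Path 5: Gg ← Ff → Dd
  Ff is a fork and Ff is not conditioned on — no node blocks this path, so it is active.
Because an active path exists, Gg and Dd are not d-separated.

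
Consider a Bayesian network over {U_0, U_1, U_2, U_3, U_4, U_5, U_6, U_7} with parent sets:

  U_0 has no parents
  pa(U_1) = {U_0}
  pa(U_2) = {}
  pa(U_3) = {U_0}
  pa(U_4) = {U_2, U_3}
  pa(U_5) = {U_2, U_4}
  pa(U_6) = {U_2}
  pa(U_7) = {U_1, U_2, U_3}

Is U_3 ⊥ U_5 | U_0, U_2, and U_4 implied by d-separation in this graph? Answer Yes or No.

We examine all 6 paths between U_3 and U_5:
Path 1: U_3 → U_7 ← U_2 → U_4 → U_5
  U_7 is a collider here and neither U_7 nor any of its descendants is conditioned on, so the collider stays closed — the path is blocked at U_7.
Path 2: U_3 → U_7 ← U_2 → U_5
  U_7 is a collider here and neither U_7 nor any of its descendants is conditioned on, so the collider stays closed — the path is blocked at U_7.
Path 3: U_3 → U_4 → U_5
  U_4 is a chain here and U_4 is conditioned on, so the path is blocked at U_4.
Path 4: U_3 → U_4 ← U_2 → U_5
  U_2 is a fork here and U_2 is conditioned on, so the path is blocked at U_2.
Path 5: U_3 ← U_0 → U_1 → U_7 ← U_2 → U_4 → U_5
  U_0 is a fork here and U_0 is conditioned on, so the path is blocked at U_0.
Path 6: U_3 ← U_0 → U_1 → U_7 ← U_2 → U_5
  U_0 is a fork here and U_0 is conditioned on, so the path is blocked at U_0.
Since every path is blocked, d-separation holds.

Yes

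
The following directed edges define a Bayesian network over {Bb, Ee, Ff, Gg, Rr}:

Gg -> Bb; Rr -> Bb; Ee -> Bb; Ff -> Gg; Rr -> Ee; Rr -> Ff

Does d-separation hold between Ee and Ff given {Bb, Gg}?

We examine all 4 paths between Ee and Ff:
Path 1: Ee → Bb ← Gg ← Ff
  Gg is a chain here and Gg is conditioned on, so the path is blocked at Gg.
Path 2: Ee → Bb ← Rr → Ff
  Bb is a collider and Bb is conditioned on, which opens it; Rr is a fork and Rr is not conditioned on — no node blocks this path, so it is active.
Path 3: Ee ← Rr → Bb ← Gg ← Ff
  Gg is a chain here and Gg is conditioned on, so the path is blocked at Gg.
Path 4: Ee ← Rr → Ff
  Rr is a fork and Rr is not conditioned on — no node blocks this path, so it is active.
At least one path is unblocked, so d-separation fails.

No — Ee and Ff are not d-separated given {Bb, Gg}.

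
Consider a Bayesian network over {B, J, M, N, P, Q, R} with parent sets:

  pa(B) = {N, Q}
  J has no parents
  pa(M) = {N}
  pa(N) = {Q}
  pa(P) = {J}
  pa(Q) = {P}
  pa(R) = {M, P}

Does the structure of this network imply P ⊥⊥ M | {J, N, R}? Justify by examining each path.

We examine all 3 paths between P and M:
Path 1: P → R ← M
  R is a collider and R is conditioned on, which opens it — no node blocks this path, so it is active.
Path 2: P → Q → B ← N → M
  B is a collider here and neither B nor any of its descendants is conditioned on, so the collider stays closed — the path is blocked at B.
Path 3: P → Q → N → M
  N is a chain here and N is conditioned on, so the path is blocked at N.
Because an active path exists, P and M are not d-separated.

No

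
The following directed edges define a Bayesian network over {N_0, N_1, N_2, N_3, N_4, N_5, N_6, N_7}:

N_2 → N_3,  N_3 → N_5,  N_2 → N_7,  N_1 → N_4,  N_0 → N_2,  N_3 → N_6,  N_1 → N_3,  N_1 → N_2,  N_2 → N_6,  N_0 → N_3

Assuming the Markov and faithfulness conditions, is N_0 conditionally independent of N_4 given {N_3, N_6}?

We examine all 6 paths between N_0 and N_4:
  1. N_0 → N_2 → N_6 ← N_3 ← N_1 → N_4 — N_2:chain[open]; N_6:collider[open]; N_3:chain[blocks]; N_1:fork[open] ⇒ blocked
  2. N_0 → N_2 ← N_1 → N_4 — N_2:collider[open]; N_1:fork[open] ⇒ active
  3. N_0 → N_2 → N_3 ← N_1 → N_4 — N_2:chain[open]; N_3:collider[open]; N_1:fork[open] ⇒ active
  4. N_0 → N_3 → N_6 ← N_2 ← N_1 → N_4 — N_3:chain[blocks]; N_6:collider[open]; N_2:chain[open]; N_1:fork[open] ⇒ blocked
  5. N_0 → N_3 ← N_2 ← N_1 → N_4 — N_3:collider[open]; N_2:chain[open]; N_1:fork[open] ⇒ active
  6. N_0 → N_3 ← N_1 → N_4 — N_3:collider[open]; N_1:fork[open] ⇒ active
Since the path N_0 → N_2 ← N_1 → N_4 is active, N_0 and N_4 are not d-separated given {N_3, N_6}.

No — N_0 and N_4 are not d-separated given {N_3, N_6}.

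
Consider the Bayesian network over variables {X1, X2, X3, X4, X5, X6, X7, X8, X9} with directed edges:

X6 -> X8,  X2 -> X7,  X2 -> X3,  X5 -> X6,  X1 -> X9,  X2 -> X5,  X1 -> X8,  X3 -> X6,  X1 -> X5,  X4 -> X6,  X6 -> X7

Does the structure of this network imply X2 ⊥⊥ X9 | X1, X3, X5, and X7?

Yes

We examine all 6 paths between X2 and X9:
Path 1: X2 → X5 → X6 → X8 ← X1 → X9
  X5 is a chain here and X5 is conditioned on, so the path is blocked at X5.
Path 2: X2 → X5 ← X1 → X9
  X1 is a fork here and X1 is conditioned on, so the path is blocked at X1.
Path 3: X2 → X3 → X6 ← X5 ← X1 → X9
  X3 is a chain here and X3 is conditioned on, so the path is blocked at X3.
Path 4: X2 → X3 → X6 → X8 ← X1 → X9
  X3 is a chain here and X3 is conditioned on, so the path is blocked at X3.
Path 5: X2 → X7 ← X6 ← X5 ← X1 → X9
  X5 is a chain here and X5 is conditioned on, so the path is blocked at X5.
Path 6: X2 → X7 ← X6 → X8 ← X1 → X9
  X8 is a collider here and neither X8 nor any of its descendants is conditioned on, so the collider stays closed — the path is blocked at X8.
All paths are blocked; X2 ⊥ X9 | {X1, X3, X5, X7} holds.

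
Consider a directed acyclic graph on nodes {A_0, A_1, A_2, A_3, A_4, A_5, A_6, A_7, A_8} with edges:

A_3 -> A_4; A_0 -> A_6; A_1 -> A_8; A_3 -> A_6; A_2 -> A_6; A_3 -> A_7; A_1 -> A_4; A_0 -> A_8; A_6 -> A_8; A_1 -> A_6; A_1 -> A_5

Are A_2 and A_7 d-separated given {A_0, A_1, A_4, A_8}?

No

We examine all 4 paths between A_2 and A_7:
Path 1: A_2 → A_6 ← A_1 → A_4 ← A_3 → A_7
  A_1 is a fork here and A_1 is conditioned on, so the path is blocked at A_1.
Path 2: A_2 → A_6 ← A_0 → A_8 ← A_1 → A_4 ← A_3 → A_7
  A_0 is a fork here and A_0 is conditioned on, so the path is blocked at A_0.
Path 3: A_2 → A_6 ← A_3 → A_7
  A_6 is a collider and its descendant A_8 is conditioned on, which opens it; A_3 is a fork and A_3 is not conditioned on — no node blocks this path, so it is active.
Path 4: A_2 → A_6 → A_8 ← A_1 → A_4 ← A_3 → A_7
  A_1 is a fork here and A_1 is conditioned on, so the path is blocked at A_1.
Since the path A_2 → A_6 ← A_3 → A_7 is active, A_2 and A_7 are not d-separated given {A_0, A_1, A_4, A_8}.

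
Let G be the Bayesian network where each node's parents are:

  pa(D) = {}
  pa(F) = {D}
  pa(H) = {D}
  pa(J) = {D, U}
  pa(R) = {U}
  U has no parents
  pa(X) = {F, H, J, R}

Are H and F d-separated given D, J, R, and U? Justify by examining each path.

There are 6 undirected paths between H and F; checking each against the conditioning set {D, J, R, U}:
Path 1: H → X ← R ← U → J ← D → F
  X is a collider here and neither X nor any of its descendants is conditioned on, so the collider stays closed — the path is blocked at X.
Path 2: H → X ← F
  X is a collider here and neither X nor any of its descendants is conditioned on, so the collider stays closed — the path is blocked at X.
Path 3: H → X ← J ← D → F
  X is a collider here and neither X nor any of its descendants is conditioned on, so the collider stays closed — the path is blocked at X.
Path 4: H ← D → F
  D is a fork here and D is conditioned on, so the path is blocked at D.
Path 5: H ← D → J → X ← F
  D is a fork here and D is conditioned on, so the path is blocked at D.
Path 6: H ← D → J ← U → R → X ← F
  D is a fork here and D is conditioned on, so the path is blocked at D.
All paths are blocked; H ⊥ F | {D, J, R, U} holds.

Yes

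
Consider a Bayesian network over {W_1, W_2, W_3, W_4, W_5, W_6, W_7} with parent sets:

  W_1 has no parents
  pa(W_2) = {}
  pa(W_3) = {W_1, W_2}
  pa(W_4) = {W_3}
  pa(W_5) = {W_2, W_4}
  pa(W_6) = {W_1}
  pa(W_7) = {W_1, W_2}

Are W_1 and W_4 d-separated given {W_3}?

Yes

4 paths connect W_1 and W_4; each must be blocked for d-separation to hold:
Path 1: W_1 → W_7 ← W_2 → W_5 ← W_4
  W_7 is a collider here and neither W_7 nor any of its descendants is conditioned on, so the collider stays closed — the path is blocked at W_7.
Path 2: W_1 → W_7 ← W_2 → W_3 → W_4
  W_7 is a collider here and neither W_7 nor any of its descendants is conditioned on, so the collider stays closed — the path is blocked at W_7.
Path 3: W_1 → W_3 → W_4
  W_3 is a chain here and W_3 is conditioned on, so the path is blocked at W_3.
Path 4: W_1 → W_3 ← W_2 → W_5 ← W_4
  W_5 is a collider here and neither W_5 nor any of its descendants is conditioned on, so the collider stays closed — the path is blocked at W_5.
Every path is blocked, so W_1 and W_4 are d-separated given {W_3}.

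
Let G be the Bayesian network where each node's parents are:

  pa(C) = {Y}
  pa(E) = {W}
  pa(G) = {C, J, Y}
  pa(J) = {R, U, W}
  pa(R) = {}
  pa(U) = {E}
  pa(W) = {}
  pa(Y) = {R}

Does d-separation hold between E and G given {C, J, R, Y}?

Yes — E and G are d-separated given {C, J, R, Y}.

6 paths connect E and G; each must be blocked for d-separation to hold:
  1. E ← W → J → G — W:fork[open]; J:chain[blocks] ⇒ blocked
  2. E ← W → J ← R → Y → G — W:fork[open]; J:collider[open]; R:fork[blocks]; Y:chain[blocks] ⇒ blocked
  3. E ← W → J ← R → Y → C → G — W:fork[open]; J:collider[open]; R:fork[blocks]; Y:chain[blocks]; C:chain[blocks] ⇒ blocked
  4. E → U → J → G — U:chain[open]; J:chain[blocks] ⇒ blocked
  5. E → U → J ← R → Y → G — U:chain[open]; J:collider[open]; R:fork[blocks]; Y:chain[blocks] ⇒ blocked
  6. E → U → J ← R → Y → C → G — U:chain[open]; J:collider[open]; R:fork[blocks]; Y:chain[blocks]; C:chain[blocks] ⇒ blocked
Since every path is blocked, d-separation holds.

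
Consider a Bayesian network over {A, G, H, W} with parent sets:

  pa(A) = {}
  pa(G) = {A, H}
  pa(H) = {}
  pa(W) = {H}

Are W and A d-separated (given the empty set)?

Yes — W and A are d-separated given ∅.

There is one path between W and A:
  1. W ← H → G ← A — H:fork[open]; G:collider[blocks] ⇒ blocked
Since every path is blocked, d-separation holds.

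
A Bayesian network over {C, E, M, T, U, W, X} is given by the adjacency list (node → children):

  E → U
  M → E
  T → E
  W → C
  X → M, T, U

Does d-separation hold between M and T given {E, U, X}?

No

We examine all 4 paths between M and T:
  1. M → E → U ← X → T — E:chain[blocks]; U:collider[open]; X:fork[blocks] ⇒ blocked
  2. M → E ← T — E:collider[open] ⇒ active
  3. M ← X → U ← E ← T — X:fork[blocks]; U:collider[open]; E:chain[blocks] ⇒ blocked
  4. M ← X → T — X:fork[blocks] ⇒ blocked
At least one path is unblocked, so d-separation fails.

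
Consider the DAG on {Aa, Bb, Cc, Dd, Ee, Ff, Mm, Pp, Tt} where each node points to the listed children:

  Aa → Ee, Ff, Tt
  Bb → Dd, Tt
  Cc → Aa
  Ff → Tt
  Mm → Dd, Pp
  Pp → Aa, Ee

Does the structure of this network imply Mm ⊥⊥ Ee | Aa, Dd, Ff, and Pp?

Yes

We examine all 6 paths between Mm and Ee:
  1. Mm → Pp → Aa → Ee — Pp:chain[blocks]; Aa:chain[blocks] ⇒ blocked
  2. Mm → Pp → Ee — Pp:chain[blocks] ⇒ blocked
  3. Mm → Dd ← Bb → Tt ← Aa → Ee — Dd:collider[open]; Bb:fork[open]; Tt:collider[blocks]; Aa:fork[blocks] ⇒ blocked
  4. Mm → Dd ← Bb → Tt ← Aa ← Pp → Ee — Dd:collider[open]; Bb:fork[open]; Tt:collider[blocks]; Aa:chain[blocks]; Pp:fork[blocks] ⇒ blocked
  5. Mm → Dd ← Bb → Tt ← Ff ← Aa → Ee — Dd:collider[open]; Bb:fork[open]; Tt:collider[blocks]; Ff:chain[blocks]; Aa:fork[blocks] ⇒ blocked
  6. Mm → Dd ← Bb → Tt ← Ff ← Aa ← Pp → Ee — Dd:collider[open]; Bb:fork[open]; Tt:collider[blocks]; Ff:chain[blocks]; Aa:chain[blocks]; Pp:fork[blocks] ⇒ blocked
All paths are blocked; Mm ⊥ Ee | {Aa, Dd, Ff, Pp} holds.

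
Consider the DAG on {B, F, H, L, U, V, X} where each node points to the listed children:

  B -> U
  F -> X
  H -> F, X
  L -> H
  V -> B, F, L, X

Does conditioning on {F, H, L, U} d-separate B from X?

No

Enumerating the 5 paths from B to X and testing each for blocking by {F, H, L, U}:
  1. B ← V → X — V:fork[open] ⇒ active
  2. B ← V → L → H → X — V:fork[open]; L:chain[blocks]; H:chain[blocks] ⇒ blocked
  3. B ← V → L → H → F → X — V:fork[open]; L:chain[blocks]; H:chain[blocks]; F:chain[blocks] ⇒ blocked
  4. B ← V → F → X — V:fork[open]; F:chain[blocks] ⇒ blocked
  5. B ← V → F ← H → X — V:fork[open]; F:collider[open]; H:fork[blocks] ⇒ blocked
Since the path B ← V → X is active, B and X are not d-separated given {F, H, L, U}.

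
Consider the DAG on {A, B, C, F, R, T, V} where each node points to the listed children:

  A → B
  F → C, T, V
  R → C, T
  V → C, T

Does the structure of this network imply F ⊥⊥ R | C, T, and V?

No — F and R are not d-separated given {C, T, V}.

There are 6 undirected paths between F and R; checking each against the conditioning set {C, T, V}:
  1. F → C ← V → T ← R — C:collider[open]; V:fork[blocks]; T:collider[open] ⇒ blocked
  2. F → C ← R — C:collider[open] ⇒ active
  3. F → V → C ← R — V:chain[blocks]; C:collider[open] ⇒ blocked
  4. F → V → T ← R — V:chain[blocks]; T:collider[open] ⇒ blocked
  5. F → T ← V → C ← R — T:collider[open]; V:fork[blocks]; C:collider[open] ⇒ blocked
  6. F → T ← R — T:collider[open] ⇒ active
Because an active path exists, F and R are not d-separated.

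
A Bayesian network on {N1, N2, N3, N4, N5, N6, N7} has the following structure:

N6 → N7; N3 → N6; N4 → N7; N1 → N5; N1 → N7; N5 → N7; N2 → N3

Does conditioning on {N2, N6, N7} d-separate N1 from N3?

Yes

We examine all 2 paths between N1 and N3:
  1. N1 → N7 ← N6 ← N3 — N7:collider[open]; N6:chain[blocks] ⇒ blocked
  2. N1 → N5 → N7 ← N6 ← N3 — N5:chain[open]; N7:collider[open]; N6:chain[blocks] ⇒ blocked
Since every path is blocked, d-separation holds.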